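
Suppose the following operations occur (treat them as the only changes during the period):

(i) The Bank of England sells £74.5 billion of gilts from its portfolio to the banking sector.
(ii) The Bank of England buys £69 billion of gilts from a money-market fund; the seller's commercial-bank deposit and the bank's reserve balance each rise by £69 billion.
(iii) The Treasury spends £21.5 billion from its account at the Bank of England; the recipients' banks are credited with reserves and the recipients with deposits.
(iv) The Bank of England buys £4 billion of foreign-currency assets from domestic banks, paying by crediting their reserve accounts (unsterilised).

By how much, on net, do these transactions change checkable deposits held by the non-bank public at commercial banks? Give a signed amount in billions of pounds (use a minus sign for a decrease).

+£90.5 billion

OMO sale (to banks) £74.5 billion: the counterparty is a bank, so public deposits are unchanged → 0.
Asset purchase (from non-banks) £69 billion: non-bank counterparties' bank balances rise → +£69B.
Government spending £21.5 billion: non-bank counterparties' bank balances rise → +£21.5B.
FX purchase £4 billion: the counterparty is a bank, so public deposits are unchanged → 0.
Net: 0 + 69 + 21.5 + 0 = +£90.5 billion.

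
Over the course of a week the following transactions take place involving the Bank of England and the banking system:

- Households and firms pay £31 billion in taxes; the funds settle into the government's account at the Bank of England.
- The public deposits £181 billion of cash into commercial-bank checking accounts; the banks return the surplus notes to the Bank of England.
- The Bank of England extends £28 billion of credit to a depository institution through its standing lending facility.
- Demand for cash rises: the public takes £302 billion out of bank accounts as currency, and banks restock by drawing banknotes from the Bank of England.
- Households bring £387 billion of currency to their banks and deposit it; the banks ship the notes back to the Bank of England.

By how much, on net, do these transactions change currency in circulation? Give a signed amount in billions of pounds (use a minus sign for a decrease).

-£266 billion

Bank of England balance sheet:
  Assets:      Loans to banks +£28B
  Liabilities: Bank reserves +£263B, Currency in circulation −£266B, Government deposits +£31B
Commercial banking system:
  Assets:      Reserves at CB +£263B
  Liabilities: Checkable deposits +£235B, Borrowings from CB +£28B
So the change in currency in circulation is -£266 billion.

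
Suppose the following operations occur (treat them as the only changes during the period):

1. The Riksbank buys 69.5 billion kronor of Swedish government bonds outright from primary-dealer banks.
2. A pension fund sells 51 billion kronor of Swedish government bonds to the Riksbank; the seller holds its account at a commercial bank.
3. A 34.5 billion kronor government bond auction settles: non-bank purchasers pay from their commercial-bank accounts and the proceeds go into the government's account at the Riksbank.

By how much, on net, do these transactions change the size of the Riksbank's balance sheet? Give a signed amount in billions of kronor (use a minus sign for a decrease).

+120.5 billion

OMO purchase (from banks) 69.5 billion kronor: a Riksbank asset is acquired → +69.5B.
Asset purchase (from non-banks) 51 billion kronor: a Riksbank asset is acquired → +51B.
Government account inflow 34.5 billion kronor: only the composition of liabilities changes → 0.
Net: 69.5 + 51 + 0 = +120.5 billion.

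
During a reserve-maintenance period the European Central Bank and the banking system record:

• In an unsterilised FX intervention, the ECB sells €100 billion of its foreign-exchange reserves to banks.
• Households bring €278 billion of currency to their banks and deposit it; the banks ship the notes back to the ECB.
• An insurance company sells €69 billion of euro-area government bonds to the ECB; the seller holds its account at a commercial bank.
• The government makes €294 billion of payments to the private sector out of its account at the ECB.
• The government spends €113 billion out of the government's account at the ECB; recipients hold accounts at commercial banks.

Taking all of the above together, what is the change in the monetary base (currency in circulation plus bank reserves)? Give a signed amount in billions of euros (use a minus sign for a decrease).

+€376 billion

ECB balance sheet:
  Assets:      Securities +€69B, Foreign assets −€100B
  Liabilities: Bank reserves +€654B, Currency in circulation −€278B, Government deposits −€407B
Commercial banking system:
  Assets:      Reserves at CB +€654B, Foreign assets +€100B
  Liabilities: Checkable deposits +€754B
Monetary base = currency + reserves: −€278B + (+€654B) = +€376 billion.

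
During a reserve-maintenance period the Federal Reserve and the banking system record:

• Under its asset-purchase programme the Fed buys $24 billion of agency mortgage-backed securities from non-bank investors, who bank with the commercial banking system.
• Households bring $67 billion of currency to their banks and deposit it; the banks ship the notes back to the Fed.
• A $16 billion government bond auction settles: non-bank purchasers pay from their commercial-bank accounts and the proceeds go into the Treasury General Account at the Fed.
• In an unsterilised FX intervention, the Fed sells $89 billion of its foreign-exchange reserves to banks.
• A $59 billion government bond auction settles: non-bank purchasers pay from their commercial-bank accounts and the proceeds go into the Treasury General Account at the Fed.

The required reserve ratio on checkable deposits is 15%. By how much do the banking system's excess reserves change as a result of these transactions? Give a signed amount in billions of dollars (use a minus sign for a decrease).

Asset purchase (from non-banks) $24 billion: reserves +$24B, deposits +$24B.
Currency deposit $67 billion: reserves +$67B, deposits +$67B.
Government account inflow $16 billion: reserves −$16B, deposits −$16B.
FX sale $89 billion: reserves −$89B, deposits 0.
Government account inflow $59 billion: reserves −$59B, deposits −$59B.
Totals: Δreserves = −$73B, Δdeposits = +$16B.
Δrequired reserves = 15% × +$16B = +$2.4B.
Δexcess reserves = Δreserves − Δrequired = −$73B − (+$2.4B) = -$75.4 billion.

-$75.4 billion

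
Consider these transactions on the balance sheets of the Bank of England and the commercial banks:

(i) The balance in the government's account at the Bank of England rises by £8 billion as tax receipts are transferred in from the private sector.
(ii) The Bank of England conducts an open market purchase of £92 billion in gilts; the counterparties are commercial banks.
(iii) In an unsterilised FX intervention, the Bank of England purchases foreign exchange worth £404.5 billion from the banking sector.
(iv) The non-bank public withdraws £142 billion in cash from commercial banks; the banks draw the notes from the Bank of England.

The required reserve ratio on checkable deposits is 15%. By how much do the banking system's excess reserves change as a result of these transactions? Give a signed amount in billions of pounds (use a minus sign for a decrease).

+£369 billion

Government account inflow £8 billion: reserves −£8B, deposits −£8B.
OMO purchase (from banks) £92 billion: reserves +£92B, deposits 0.
FX purchase £404.5 billion: reserves +£404.5B, deposits 0.
Currency withdrawal £142 billion: reserves −£142B, deposits −£142B.
Totals: Δreserves = +£346.5B, Δdeposits = −£150B.
Δrequired reserves = 15% × −£150B = −£22.5B.
Δexcess reserves = Δreserves − Δrequired = +£346.5B − (−£22.5B) = +£369 billion.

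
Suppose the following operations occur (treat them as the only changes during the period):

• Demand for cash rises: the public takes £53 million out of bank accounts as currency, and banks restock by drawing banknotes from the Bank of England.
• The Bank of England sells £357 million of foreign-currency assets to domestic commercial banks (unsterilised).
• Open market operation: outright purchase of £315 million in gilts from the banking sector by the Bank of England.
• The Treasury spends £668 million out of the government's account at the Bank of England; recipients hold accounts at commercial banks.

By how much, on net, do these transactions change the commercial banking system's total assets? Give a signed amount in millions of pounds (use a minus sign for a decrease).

Bank of England balance sheet:
  Assets:      Securities +£315M, Foreign assets −£357M
  Liabilities: Bank reserves +£573M, Currency in circulation +£53M, Government deposits −£668M
Commercial banking system:
  Assets:      Reserves at CB +£573M, Securities −£315M, Foreign assets +£357M
  Liabilities: Checkable deposits +£615M
Change in total bank assets = +£615 million.

+£615 million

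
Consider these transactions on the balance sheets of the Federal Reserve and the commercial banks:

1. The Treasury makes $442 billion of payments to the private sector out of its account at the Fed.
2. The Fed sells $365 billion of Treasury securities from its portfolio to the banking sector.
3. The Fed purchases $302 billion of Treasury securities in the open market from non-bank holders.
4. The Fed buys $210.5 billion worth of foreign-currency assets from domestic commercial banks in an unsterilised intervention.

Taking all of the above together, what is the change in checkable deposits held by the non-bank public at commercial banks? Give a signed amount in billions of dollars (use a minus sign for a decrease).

+$744 billion

Fed balance sheet:
  Assets:      Securities −$63B, Foreign assets +$210.5B
  Liabilities: Bank reserves +$589.5B, Government deposits −$442B
Commercial banking system:
  Assets:      Reserves at CB +$589.5B, Securities +$365B, Foreign assets −$210.5B
  Liabilities: Checkable deposits +$744B
So the change in checkable deposits held by the non-bank public at commercial banks is +$744 billion.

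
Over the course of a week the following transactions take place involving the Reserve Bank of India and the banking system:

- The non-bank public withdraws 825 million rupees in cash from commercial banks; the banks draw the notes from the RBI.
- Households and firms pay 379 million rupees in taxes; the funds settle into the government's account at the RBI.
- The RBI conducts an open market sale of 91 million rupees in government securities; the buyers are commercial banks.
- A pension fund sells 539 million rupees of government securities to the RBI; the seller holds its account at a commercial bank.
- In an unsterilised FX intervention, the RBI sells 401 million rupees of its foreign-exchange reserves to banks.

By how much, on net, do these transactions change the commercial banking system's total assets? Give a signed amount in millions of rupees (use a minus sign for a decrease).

RBI balance sheet:
  Assets:      Securities +448M, Foreign assets −401M
  Liabilities: Bank reserves −1157M, Currency in circulation +825M, Government deposits +379M
Commercial banking system:
  Assets:      Reserves at CB −1157M, Securities +91M, Foreign assets +401M
  Liabilities: Checkable deposits −665M
Change in total bank assets = -665 million.

-665 million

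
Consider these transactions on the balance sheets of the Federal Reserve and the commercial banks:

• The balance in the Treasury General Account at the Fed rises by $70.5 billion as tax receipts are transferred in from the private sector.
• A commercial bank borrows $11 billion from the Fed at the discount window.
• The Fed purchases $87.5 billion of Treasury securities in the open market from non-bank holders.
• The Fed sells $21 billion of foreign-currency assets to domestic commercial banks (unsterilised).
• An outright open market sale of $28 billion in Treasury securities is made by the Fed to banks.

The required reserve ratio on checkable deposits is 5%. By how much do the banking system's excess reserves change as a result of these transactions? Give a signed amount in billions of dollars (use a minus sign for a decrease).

-$21.85 billion

Government account inflow $70.5 billion: reserves −$70.5B, deposits −$70.5B.
Discount-window loan $11 billion: reserves +$11B, deposits 0.
Asset purchase (from non-banks) $87.5 billion: reserves +$87.5B, deposits +$87.5B.
FX sale $21 billion: reserves −$21B, deposits 0.
OMO sale (to banks) $28 billion: reserves −$28B, deposits 0.
Totals: Δreserves = −$21B, Δdeposits = +$17B.
Δrequired reserves = 5% × +$17B = +$0.85B.
Δexcess reserves = Δreserves − Δrequired = −$21B − (+$0.85B) = -$21.85 billion.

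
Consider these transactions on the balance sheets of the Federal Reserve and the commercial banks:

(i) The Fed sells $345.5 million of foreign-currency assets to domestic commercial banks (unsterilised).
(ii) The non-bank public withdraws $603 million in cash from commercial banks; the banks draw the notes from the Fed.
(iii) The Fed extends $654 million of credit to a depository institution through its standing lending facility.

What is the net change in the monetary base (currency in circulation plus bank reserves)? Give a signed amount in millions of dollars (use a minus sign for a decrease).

+$308.5 million

FX sale $345.5 million: Fed balance sheet contracts → −$345.5M.
Currency withdrawal $603 million: just a shift between currency and reserves — both are base money → 0.
Discount-window loan $654 million: Fed balance sheet expands → +$654M.
Net: −345.5 + 0 + 654 = +$308.5 million.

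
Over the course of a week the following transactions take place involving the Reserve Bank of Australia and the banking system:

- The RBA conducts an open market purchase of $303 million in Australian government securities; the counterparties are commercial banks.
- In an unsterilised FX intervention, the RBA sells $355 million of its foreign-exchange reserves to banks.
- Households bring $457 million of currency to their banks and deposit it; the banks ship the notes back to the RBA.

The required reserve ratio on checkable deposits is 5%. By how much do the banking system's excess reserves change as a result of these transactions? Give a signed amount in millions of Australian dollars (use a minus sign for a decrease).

+$382.15 million

OMO purchase (from banks) $303 million: reserves +$303M, deposits 0.
FX sale $355 million: reserves −$355M, deposits 0.
Currency deposit $457 million: reserves +$457M, deposits +$457M.
Totals: Δreserves = +$405M, Δdeposits = +$457M.
Δrequired reserves = 5% × +$457M = +$22.85M.
Δexcess reserves = Δreserves − Δrequired = +$405M − (+$22.85M) = +$382.15 million.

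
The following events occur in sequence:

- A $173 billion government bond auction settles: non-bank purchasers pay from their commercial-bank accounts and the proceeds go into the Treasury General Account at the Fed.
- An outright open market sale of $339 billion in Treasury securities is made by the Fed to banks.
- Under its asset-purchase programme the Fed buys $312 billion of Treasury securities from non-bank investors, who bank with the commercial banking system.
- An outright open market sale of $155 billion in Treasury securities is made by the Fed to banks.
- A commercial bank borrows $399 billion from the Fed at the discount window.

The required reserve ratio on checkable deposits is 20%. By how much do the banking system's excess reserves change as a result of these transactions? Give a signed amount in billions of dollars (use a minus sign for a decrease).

+$16.2 billion

Government account inflow $173 billion: reserves −$173B, deposits −$173B.
OMO sale (to banks) $339 billion: reserves −$339B, deposits 0.
Asset purchase (from non-banks) $312 billion: reserves +$312B, deposits +$312B.
OMO sale (to banks) $155 billion: reserves −$155B, deposits 0.
Discount-window loan $399 billion: reserves +$399B, deposits 0.
Totals: Δreserves = +$44B, Δdeposits = +$139B.
Δrequired reserves = 20% × +$139B = +$27.8B.
Δexcess reserves = Δreserves − Δrequired = +$44B − (+$27.8B) = +$16.2 billion.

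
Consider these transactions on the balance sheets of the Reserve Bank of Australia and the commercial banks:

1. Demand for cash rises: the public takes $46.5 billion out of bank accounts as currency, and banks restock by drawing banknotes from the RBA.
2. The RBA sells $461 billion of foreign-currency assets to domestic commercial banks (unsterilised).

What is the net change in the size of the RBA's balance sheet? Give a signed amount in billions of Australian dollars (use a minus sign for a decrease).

-$461 billion

RBA balance sheet:
  Assets:      Foreign assets −$461B
  Liabilities: Bank reserves −$507.5B, Currency in circulation +$46.5B
Change in total RBA assets = -$461 billion.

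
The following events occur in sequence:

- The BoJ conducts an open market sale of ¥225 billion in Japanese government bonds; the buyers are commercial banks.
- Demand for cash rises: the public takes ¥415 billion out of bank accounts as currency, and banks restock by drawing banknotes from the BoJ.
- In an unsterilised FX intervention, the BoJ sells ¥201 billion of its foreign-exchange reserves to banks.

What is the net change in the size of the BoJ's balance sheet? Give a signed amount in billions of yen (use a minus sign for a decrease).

-¥426 billion

OMO sale (to banks) ¥225 billion: a BoJ asset is shed → −¥225B.
Currency withdrawal ¥415 billion: only the composition of liabilities changes → 0.
FX sale ¥201 billion: a BoJ asset is shed → −¥201B.
Net: −225 + 0 − 201 = -¥426 billion.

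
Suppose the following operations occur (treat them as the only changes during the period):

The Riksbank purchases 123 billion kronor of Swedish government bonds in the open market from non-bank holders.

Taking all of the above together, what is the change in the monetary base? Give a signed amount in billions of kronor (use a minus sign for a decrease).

Riksbank balance sheet:
  Assets:      Securities +123B
  Liabilities: Bank reserves +123B
Commercial banking system:
  Assets:      Reserves at CB +123B
  Liabilities: Checkable deposits +123B
Monetary base = currency + reserves: 0 + (+123B) = +123 billion.

+123 billion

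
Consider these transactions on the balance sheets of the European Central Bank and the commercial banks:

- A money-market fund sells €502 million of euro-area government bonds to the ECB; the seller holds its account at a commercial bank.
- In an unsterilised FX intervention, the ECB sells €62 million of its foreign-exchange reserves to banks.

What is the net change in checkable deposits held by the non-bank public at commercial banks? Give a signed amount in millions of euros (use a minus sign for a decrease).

+€502 million

Asset purchase (from non-banks) €502 million: non-bank counterparties' bank balances rise → +€502M.
FX sale €62 million: the counterparty is a bank, so public deposits are unchanged → 0.
Net: 502 + 0 = +€502 million.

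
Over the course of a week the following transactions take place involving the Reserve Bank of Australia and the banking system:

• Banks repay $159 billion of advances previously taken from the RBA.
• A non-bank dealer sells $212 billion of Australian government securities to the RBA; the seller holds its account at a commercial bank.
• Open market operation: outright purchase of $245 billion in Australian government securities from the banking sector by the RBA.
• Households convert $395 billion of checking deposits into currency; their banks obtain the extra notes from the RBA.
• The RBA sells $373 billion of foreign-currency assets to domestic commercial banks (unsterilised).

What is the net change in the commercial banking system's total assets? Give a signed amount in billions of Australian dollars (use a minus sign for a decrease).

-$342 billion

Discount-window repayment $159 billion: bank balance sheets shrink → −$159B.
Asset purchase (from non-banks) $212 billion: bank balance sheets expand → +$212B.
OMO purchase (from banks) $245 billion: just an asset swap on bank balance sheets → 0.
Currency withdrawal $395 billion: bank balance sheets shrink → −$395B.
FX sale $373 billion: just an asset swap on bank balance sheets → 0.
Net: −159 + 212 + 0 − 395 + 0 = -$342 billion.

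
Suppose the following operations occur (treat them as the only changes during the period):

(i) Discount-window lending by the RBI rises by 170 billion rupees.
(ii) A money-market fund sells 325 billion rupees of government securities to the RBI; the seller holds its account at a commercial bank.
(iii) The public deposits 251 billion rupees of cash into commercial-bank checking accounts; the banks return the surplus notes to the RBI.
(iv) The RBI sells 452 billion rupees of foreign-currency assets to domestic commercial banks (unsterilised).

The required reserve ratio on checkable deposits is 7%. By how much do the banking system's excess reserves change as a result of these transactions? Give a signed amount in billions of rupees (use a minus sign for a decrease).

Discount-window loan 170 billion rupees: reserves +170B, deposits 0.
Asset purchase (from non-banks) 325 billion rupees: reserves +325B, deposits +325B.
Currency deposit 251 billion rupees: reserves +251B, deposits +251B.
FX sale 452 billion rupees: reserves −452B, deposits 0.
Totals: Δreserves = +294B, Δdeposits = +576B.
Δrequired reserves = 7% × +576B = +40.32B.
Δexcess reserves = Δreserves − Δrequired = +294B − (+40.32B) = +253.68 billion.

+253.68 billion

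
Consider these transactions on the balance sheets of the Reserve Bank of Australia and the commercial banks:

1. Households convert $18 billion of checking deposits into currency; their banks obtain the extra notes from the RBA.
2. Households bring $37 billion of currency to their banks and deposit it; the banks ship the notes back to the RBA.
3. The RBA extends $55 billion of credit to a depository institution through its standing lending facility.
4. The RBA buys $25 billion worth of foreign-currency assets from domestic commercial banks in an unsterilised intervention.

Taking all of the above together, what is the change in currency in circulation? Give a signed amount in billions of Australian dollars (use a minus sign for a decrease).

RBA balance sheet:
  Assets:      Loans to banks +$55B, Foreign assets +$25B
  Liabilities: Bank reserves +$99B, Currency in circulation −$19B
So the change in currency in circulation is -$19 billion.

-$19 billion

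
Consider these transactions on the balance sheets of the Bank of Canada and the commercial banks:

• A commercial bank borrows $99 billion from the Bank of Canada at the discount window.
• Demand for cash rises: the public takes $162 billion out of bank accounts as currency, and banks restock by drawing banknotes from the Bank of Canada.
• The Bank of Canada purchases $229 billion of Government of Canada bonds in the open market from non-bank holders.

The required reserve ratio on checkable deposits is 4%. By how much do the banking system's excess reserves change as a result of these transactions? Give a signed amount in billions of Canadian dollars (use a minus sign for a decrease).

Discount-window loan $99 billion: reserves +$99B, deposits 0.
Currency withdrawal $162 billion: reserves −$162B, deposits −$162B.
Asset purchase (from non-banks) $229 billion: reserves +$229B, deposits +$229B.
Totals: Δreserves = +$166B, Δdeposits = +$67B.
Δrequired reserves = 4% × +$67B = +$2.68B.
Δexcess reserves = Δreserves − Δrequired = +$166B − (+$2.68B) = +$163.32 billion.

+$163.32 billion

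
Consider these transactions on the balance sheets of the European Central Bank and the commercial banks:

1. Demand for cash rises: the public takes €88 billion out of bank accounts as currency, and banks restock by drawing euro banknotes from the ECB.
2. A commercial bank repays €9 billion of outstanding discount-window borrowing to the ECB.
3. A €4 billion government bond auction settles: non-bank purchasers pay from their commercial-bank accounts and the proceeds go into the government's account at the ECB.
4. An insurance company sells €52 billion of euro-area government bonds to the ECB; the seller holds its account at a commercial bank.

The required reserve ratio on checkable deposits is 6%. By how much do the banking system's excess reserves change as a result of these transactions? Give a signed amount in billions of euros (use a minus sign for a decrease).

-€46.6 billion

Currency withdrawal €88 billion: reserves −€88B, deposits −€88B.
Discount-window repayment €9 billion: reserves −€9B, deposits 0.
Government account inflow €4 billion: reserves −€4B, deposits −€4B.
Asset purchase (from non-banks) €52 billion: reserves +€52B, deposits +€52B.
Totals: Δreserves = −€49B, Δdeposits = −€40B.
Δrequired reserves = 6% × −€40B = −€2.4B.
Δexcess reserves = Δreserves − Δrequired = −€49B − (−€2.4B) = -€46.6 billion.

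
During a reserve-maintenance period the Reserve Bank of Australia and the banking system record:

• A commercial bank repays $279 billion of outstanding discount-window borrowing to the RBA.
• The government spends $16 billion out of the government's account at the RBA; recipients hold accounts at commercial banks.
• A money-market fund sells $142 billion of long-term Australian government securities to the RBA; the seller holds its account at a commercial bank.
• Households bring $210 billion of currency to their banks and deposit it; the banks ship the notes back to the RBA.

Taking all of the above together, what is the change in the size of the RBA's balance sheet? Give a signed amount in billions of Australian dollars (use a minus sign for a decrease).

Discount-window repayment $279 billion: an RBA asset is shed → −$279B.
Government spending $16 billion: only the composition of liabilities changes → 0.
Asset purchase (from non-banks) $142 billion: an RBA asset is acquired → +$142B.
Currency deposit $210 billion: only the composition of liabilities changes → 0.
Net: −279 + 0 + 142 + 0 = -$137 billion.

-$137 billion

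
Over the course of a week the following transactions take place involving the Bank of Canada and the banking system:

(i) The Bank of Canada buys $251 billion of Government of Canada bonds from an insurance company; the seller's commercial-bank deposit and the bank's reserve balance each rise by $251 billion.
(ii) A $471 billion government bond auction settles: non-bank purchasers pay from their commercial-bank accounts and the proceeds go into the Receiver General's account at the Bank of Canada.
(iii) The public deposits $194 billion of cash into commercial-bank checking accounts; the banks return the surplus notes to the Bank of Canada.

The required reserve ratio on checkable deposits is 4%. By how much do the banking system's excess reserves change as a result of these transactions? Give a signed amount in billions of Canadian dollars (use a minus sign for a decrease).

Asset purchase (from non-banks) $251 billion: reserves +$251B, deposits +$251B.
Government account inflow $471 billion: reserves −$471B, deposits −$471B.
Currency deposit $194 billion: reserves +$194B, deposits +$194B.
Totals: Δreserves = −$26B, Δdeposits = −$26B.
Δrequired reserves = 4% × −$26B = −$1.04B.
Δexcess reserves = Δreserves − Δrequired = −$26B − (−$1.04B) = -$24.96 billion.

-$24.96 billion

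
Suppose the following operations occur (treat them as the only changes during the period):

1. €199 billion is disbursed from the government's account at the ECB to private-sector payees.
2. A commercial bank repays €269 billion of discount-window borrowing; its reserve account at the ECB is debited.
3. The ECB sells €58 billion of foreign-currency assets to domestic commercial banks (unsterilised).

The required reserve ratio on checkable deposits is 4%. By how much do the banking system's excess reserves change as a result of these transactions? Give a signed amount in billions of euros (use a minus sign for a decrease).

-€135.96 billion

Government spending €199 billion: reserves +€199B, deposits +€199B.
Discount-window repayment €269 billion: reserves −€269B, deposits 0.
FX sale €58 billion: reserves −€58B, deposits 0.
Totals: Δreserves = −€128B, Δdeposits = +€199B.
Δrequired reserves = 4% × +€199B = +€7.96B.
Δexcess reserves = Δreserves − Δrequired = −€128B − (+€7.96B) = -€135.96 billion.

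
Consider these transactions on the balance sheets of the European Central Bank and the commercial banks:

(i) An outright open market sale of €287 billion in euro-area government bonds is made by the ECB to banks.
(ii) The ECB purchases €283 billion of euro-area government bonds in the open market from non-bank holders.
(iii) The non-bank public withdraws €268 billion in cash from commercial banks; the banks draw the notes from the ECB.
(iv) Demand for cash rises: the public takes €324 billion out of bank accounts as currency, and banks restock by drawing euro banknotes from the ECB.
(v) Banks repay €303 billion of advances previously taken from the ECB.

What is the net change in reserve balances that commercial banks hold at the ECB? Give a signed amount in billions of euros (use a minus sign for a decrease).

ECB balance sheet:
  Assets:      Securities −€4B, Loans to banks −€303B
  Liabilities: Bank reserves −€899B, Currency in circulation +€592B
Commercial banking system:
  Assets:      Reserves at CB −€899B, Securities +€287B
  Liabilities: Checkable deposits −€309B, Borrowings from CB −€303B
So the change in reserve balances that commercial banks hold at the ECB is -€899 billion.

-€899 billion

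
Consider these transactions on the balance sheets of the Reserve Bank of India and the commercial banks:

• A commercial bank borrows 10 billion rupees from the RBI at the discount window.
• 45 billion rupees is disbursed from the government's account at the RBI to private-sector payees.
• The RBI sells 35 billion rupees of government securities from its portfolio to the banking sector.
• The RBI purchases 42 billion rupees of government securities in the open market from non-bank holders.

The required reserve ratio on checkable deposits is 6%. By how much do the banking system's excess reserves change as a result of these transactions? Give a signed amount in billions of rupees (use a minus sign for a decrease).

Discount-window loan 10 billion rupees: reserves +10B, deposits 0.
Government spending 45 billion rupees: reserves +45B, deposits +45B.
OMO sale (to banks) 35 billion rupees: reserves −35B, deposits 0.
Asset purchase (from non-banks) 42 billion rupees: reserves +42B, deposits +42B.
Totals: Δreserves = +62B, Δdeposits = +87B.
Δrequired reserves = 6% × +87B = +5.22B.
Δexcess reserves = Δreserves − Δrequired = +62B − (+5.22B) = +56.78 billion.

+56.78 billion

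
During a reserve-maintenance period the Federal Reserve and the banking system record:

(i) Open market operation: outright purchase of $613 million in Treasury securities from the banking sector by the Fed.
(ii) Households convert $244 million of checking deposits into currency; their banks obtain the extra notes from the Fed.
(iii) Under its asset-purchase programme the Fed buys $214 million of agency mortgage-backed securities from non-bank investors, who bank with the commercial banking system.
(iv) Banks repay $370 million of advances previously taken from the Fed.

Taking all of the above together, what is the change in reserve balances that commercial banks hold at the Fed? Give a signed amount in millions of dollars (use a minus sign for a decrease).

+$213 million

Fed balance sheet:
  Assets:      Securities +$827M, Loans to banks −$370M
  Liabilities: Bank reserves +$213M, Currency in circulation +$244M
Commercial banking system:
  Assets:      Reserves at CB +$213M, Securities −$613M
  Liabilities: Checkable deposits −$30M, Borrowings from CB −$370M
So the change in reserve balances that commercial banks hold at the Fed is +$213 million.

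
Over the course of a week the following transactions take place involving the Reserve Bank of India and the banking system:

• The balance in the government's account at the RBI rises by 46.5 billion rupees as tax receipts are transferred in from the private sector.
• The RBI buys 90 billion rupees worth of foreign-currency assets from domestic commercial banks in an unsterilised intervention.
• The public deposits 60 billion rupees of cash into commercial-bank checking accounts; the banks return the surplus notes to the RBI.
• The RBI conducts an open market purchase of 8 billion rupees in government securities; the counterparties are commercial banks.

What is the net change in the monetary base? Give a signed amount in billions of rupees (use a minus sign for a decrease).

+51.5 billion

Government account inflow 46.5 billion rupees: reserves shift to a non-base liability → −46.5B.
FX purchase 90 billion rupees: RBI balance sheet expands → +90B.
Currency deposit 60 billion rupees: just a shift between currency and reserves — both are base money → 0.
OMO purchase (from banks) 8 billion rupees: RBI balance sheet expands → +8B.
Net: −46.5 + 90 + 0 + 8 = +51.5 billion.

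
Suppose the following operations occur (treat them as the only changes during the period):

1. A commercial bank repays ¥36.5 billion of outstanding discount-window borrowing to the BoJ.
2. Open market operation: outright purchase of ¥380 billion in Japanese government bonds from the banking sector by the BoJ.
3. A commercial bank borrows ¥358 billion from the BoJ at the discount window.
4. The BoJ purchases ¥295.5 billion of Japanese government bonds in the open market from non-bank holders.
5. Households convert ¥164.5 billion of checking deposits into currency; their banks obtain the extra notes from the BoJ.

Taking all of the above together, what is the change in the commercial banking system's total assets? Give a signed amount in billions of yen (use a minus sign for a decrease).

+¥452.5 billion

Discount-window repayment ¥36.5 billion: bank balance sheets shrink → −¥36.5B.
OMO purchase (from banks) ¥380 billion: just an asset swap on bank balance sheets → 0.
Discount-window loan ¥358 billion: bank balance sheets expand → +¥358B.
Asset purchase (from non-banks) ¥295.5 billion: bank balance sheets expand → +¥295.5B.
Currency withdrawal ¥164.5 billion: bank balance sheets shrink → −¥164.5B.
Net: −36.5 + 0 + 358 + 295.5 − 164.5 = +¥452.5 billion.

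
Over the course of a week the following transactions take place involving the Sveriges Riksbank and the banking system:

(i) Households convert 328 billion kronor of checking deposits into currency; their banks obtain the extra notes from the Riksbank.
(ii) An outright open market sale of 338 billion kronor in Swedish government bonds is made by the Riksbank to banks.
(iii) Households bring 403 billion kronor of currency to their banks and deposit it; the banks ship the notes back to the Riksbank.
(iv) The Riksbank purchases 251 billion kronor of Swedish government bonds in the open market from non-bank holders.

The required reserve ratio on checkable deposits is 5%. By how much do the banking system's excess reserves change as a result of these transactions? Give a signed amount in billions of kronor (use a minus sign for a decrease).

Currency withdrawal 328 billion kronor: reserves −328B, deposits −328B.
OMO sale (to banks) 338 billion kronor: reserves −338B, deposits 0.
Currency deposit 403 billion kronor: reserves +403B, deposits +403B.
Asset purchase (from non-banks) 251 billion kronor: reserves +251B, deposits +251B.
Totals: Δreserves = −12B, Δdeposits = +326B.
Δrequired reserves = 5% × +326B = +16.3B.
Δexcess reserves = Δreserves − Δrequired = −12B − (+16.3B) = -28.3 billion.

-28.3 billion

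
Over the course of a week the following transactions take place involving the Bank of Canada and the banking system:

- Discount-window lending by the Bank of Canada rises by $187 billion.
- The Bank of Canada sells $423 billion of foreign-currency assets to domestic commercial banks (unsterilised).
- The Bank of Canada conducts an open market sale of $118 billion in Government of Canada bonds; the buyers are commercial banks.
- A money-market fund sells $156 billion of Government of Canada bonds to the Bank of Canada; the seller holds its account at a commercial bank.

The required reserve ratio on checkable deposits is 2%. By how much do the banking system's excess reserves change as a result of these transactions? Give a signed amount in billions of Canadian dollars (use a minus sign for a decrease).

Discount-window loan $187 billion: reserves +$187B, deposits 0.
FX sale $423 billion: reserves −$423B, deposits 0.
OMO sale (to banks) $118 billion: reserves −$118B, deposits 0.
Asset purchase (from non-banks) $156 billion: reserves +$156B, deposits +$156B.
Totals: Δreserves = −$198B, Δdeposits = +$156B.
Δrequired reserves = 2% × +$156B = +$3.12B.
Δexcess reserves = Δreserves − Δrequired = −$198B − (+$3.12B) = -$201.12 billion.

-$201.12 billion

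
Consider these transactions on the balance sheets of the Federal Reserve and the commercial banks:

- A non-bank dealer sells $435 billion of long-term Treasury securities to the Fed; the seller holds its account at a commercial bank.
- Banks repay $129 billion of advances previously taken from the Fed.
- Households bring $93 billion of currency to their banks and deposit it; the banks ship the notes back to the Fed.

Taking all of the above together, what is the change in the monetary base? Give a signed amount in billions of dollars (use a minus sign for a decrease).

Fed balance sheet:
  Assets:      Securities +$435B, Loans to banks −$129B
  Liabilities: Bank reserves +$399B, Currency in circulation −$93B
Monetary base = currency + reserves: −$93B + (+$399B) = +$306 billion.

+$306 billion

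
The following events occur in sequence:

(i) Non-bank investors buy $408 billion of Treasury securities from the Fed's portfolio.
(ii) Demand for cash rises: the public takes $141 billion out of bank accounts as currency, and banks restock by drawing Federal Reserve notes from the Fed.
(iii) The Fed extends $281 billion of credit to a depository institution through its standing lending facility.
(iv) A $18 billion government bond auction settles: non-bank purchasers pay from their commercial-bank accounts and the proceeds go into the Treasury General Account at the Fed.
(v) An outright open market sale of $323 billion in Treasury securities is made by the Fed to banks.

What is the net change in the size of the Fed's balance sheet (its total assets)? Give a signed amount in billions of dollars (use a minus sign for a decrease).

Asset sale (to non-banks) $408 billion: a Fed asset is shed → −$408B.
Currency withdrawal $141 billion: only the composition of liabilities changes → 0.
Discount-window loan $281 billion: a Fed asset is acquired → +$281B.
Government account inflow $18 billion: only the composition of liabilities changes → 0.
OMO sale (to banks) $323 billion: a Fed asset is shed → −$323B.
Net: −408 + 0 + 281 + 0 − 323 = -$450 billion.

-$450 billion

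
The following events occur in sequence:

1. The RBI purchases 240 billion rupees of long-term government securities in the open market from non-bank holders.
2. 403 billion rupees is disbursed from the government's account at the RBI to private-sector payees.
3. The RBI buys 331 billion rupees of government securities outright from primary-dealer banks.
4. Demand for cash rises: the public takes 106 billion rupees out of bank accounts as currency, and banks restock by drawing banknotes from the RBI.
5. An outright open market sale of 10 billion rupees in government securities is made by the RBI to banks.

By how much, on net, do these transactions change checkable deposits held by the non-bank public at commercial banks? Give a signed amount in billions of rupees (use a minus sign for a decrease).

+537 billion

Asset purchase (from non-banks) 240 billion rupees: non-bank counterparties' bank balances rise → +240B.
Government spending 403 billion rupees: non-bank counterparties' bank balances rise → +403B.
OMO purchase (from banks) 331 billion rupees: the counterparty is a bank, so public deposits are unchanged → 0.
Currency withdrawal 106 billion rupees: non-bank counterparties' bank balances fall → −106B.
OMO sale (to banks) 10 billion rupees: the counterparty is a bank, so public deposits are unchanged → 0.
Net: 240 + 403 + 0 − 106 + 0 = +537 billion.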